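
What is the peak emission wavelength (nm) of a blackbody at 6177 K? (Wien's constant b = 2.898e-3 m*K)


lam_max = b / T = 2.898e-3 / 6177 = 4.692e-07 m = 469.1598 nm

469.1598 nm


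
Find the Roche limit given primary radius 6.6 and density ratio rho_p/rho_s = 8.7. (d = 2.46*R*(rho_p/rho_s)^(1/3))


d_Roche = 2.46 * 6.6 * 8.7^(1/3) = 33.3927

33.3927


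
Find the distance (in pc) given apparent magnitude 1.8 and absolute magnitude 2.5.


d = 10^((m - M + 5)/5) = 10^((1.8 - 2.5 + 5)/5) = 7.2444

7.2444 pc


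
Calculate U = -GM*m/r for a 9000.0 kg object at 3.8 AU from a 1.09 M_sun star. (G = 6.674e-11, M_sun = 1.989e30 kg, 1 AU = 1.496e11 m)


M = 1.09 * 1.989e30 kg = 2.16801e+30 kg; r = 3.8 AU * 1.496e11 m/AU = 5.6848e+11 m. U = -GM*m/r = -(6.674e-11 * 2.16801e+30 * 9000.0) / 5.6848e+11 = -2.291e+12

-2.291e+12 J


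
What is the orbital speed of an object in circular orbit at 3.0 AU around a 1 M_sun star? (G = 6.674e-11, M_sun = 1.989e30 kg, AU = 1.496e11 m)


v = sqrt(GM/r) = sqrt(6.674e-11 * 1.989e+30 / 4.488e+11) = 17198.2425

17198.2425 m/s


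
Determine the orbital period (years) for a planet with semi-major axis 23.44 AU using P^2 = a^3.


P = a^(3/2) = 23.44^1.5 = 113.4845

113.4845 years


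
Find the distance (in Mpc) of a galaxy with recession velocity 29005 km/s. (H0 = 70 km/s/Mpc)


d = v / H0 = 29005 / 70 = 414.3571

414.3571 Mpc


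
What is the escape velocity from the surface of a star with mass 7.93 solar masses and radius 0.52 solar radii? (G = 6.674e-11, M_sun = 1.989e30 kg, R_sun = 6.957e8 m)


M = 7.93 * 1.989e30 kg = 1.577277e+31 kg; R = 0.52 * 6.957e8 m = 3.61764e+08 m. v_esc = sqrt(2GM/R) = sqrt(2 * 6.674e-11 * 1.577277e+31 / 3.61764e+08) = 2.412e+06

2.412e+06 m/s


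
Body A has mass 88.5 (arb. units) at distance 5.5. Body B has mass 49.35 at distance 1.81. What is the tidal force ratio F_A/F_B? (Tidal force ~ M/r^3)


Ratio = (M1/r1^3) / (M2/r2^3) = (88.5/5.5^3) / (49.35/1.81^3) = 0.0639

0.0639


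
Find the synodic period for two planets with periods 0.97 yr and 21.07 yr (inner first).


1/P_syn = |1/P1 - 1/P2| = |1/0.97 - 1/21.07| => P_syn = 1.0168

1.0168 years


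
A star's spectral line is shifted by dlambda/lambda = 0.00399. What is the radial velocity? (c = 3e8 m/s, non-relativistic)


v = (dlambda/lambda) * c = 0.00399 * 3e8 = 1.197e+06

1.197e+06 m/s


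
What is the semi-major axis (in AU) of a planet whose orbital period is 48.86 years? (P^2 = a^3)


a = P^(2/3) = 48.86^(2/3) = 13.365

13.365 AU


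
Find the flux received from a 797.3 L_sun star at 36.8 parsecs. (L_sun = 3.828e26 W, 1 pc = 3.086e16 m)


F = L / (4*pi*d^2) = 3.052e+29 / (4*pi*(1.136e+18)^2) = 1.883e-08

1.883e-08 W/m^2


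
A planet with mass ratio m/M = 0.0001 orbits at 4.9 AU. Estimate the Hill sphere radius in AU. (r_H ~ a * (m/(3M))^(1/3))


r_H = a * (m/3M)^(1/3) = 4.9 * (0.0001/3)^(1/3) = 0.1577

0.1577 AU


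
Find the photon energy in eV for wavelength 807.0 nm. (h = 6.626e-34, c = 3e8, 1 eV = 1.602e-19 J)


E = hc/lambda = 6.626e-34 * 3e8 / 8.070e-07 = 2.463e-19 J = 1.5376 eV

1.5376 eV


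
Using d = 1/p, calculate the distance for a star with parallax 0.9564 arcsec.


d = 1/p = 1/0.9564 = 1.0456

1.0456 pc


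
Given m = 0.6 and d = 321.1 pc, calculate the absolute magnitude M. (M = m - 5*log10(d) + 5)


M = m - 5*log10(d) + 5 = 0.6 - 5*log10(321.1) + 5 = -6.9332

-6.9332


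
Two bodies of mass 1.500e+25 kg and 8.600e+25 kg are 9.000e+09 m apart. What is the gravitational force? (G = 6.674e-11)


F = G*m1*m2/r^2 = 6.674e-11 * 1.500e+25 * 8.600e+25 / (9.000e+09)^2 = 6.674e-11 * 1.290e+51 / 8.100e+19 = 1.063e+21

1.063e+21 N


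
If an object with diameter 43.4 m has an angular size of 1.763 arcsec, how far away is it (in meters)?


D = size / theta_rad, theta_rad = 1.763 * pi/(180*3600) = 8.547e-06, D = 5.078e+06

5.078e+06 m


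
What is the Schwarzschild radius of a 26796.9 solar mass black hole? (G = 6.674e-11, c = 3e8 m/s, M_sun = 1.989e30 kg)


M = 26796.9 * 1.989e30 kg = 5.32990341e+34 kg. rs = 2GM/c^2 = 2 * 6.674e-11 * 5.32990341e+34 / (3e8)^2 = 7.905e+07

7.905e+07 m


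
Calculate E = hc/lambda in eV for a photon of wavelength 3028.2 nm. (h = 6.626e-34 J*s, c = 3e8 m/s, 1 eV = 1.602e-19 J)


E = hc/lambda = 6.626e-34 * 3e8 / 3.028e-06 = 6.564e-20 J = 0.4098 eV

0.4098 eV


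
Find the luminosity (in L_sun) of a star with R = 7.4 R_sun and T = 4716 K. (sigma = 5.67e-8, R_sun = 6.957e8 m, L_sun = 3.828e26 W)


R = 7.4 * 6.957e8 m = 5.14818e+09 m. L = 4*pi*R^2*sigma*T^4 = 4*pi*(5.14818e+09)^2 * 5.67e-8 * 4716^4 = 9.341046947e+27 W. L/L_sun = 9.341046947e+27 / 3.828e26 = 24.4019

24.4019 L_sun


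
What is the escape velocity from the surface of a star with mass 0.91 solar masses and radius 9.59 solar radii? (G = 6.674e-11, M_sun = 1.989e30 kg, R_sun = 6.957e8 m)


M = 0.91 * 1.989e30 kg = 1.80999e+30 kg; R = 9.59 * 6.957e8 m = 6.671763e+09 m. v_esc = sqrt(2GM/R) = sqrt(2 * 6.674e-11 * 1.80999e+30 / 6.671763e+09) = 190294.3445

190294.3445 m/s


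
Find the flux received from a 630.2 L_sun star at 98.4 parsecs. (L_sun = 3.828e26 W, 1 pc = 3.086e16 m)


F = L / (4*pi*d^2) = 2.412e+29 / (4*pi*(3.037e+18)^2) = 2.082e-09

2.082e-09 W/m^2


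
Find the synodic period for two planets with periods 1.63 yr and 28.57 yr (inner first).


1/P_syn = |1/P1 - 1/P2| = |1/1.63 - 1/28.57| => P_syn = 1.7286

1.7286 years


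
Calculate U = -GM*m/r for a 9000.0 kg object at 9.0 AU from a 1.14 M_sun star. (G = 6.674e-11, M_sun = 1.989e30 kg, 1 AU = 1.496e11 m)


M = 1.14 * 1.989e30 kg = 2.26746e+30 kg; r = 9.0 AU * 1.496e11 m/AU = 1.3464e+12 m. U = -GM*m/r = -(6.674e-11 * 2.26746e+30 * 9000.0) / 1.3464e+12 = -1.012e+12

-1.012e+12 J


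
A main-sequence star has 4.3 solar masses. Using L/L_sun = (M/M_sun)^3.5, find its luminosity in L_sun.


L/L_sun = (M/M_sun)^3.5 = 4.3^3.5 = 164.8692

164.8692 L_sun


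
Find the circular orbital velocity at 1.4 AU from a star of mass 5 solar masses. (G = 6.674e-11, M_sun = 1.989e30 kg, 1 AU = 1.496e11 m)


v = sqrt(GM/r) = sqrt(6.674e-11 * 9.945e+30 / 2.094e+11) = 56294.4629

56294.4629 m/s


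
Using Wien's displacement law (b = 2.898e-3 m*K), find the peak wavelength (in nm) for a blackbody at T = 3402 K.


lam_max = b / T = 2.898e-3 / 3402 = 8.519e-07 m = 851.8519 nm

851.8519 nm


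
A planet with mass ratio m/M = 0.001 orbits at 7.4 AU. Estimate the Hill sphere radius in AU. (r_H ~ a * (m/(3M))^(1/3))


r_H = a * (m/3M)^(1/3) = 7.4 * (0.001/3)^(1/3) = 0.5131

0.5131 AU


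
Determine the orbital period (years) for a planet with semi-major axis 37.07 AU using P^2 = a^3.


P = a^(3/2) = 37.07^1.5 = 225.7012

225.7012 years


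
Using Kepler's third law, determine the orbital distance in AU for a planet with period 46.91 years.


a = P^(2/3) = 46.91^(2/3) = 13.007

13.007 AU


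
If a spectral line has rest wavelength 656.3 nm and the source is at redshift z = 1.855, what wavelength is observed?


lam_obs = lam_emit * (1 + z) = 656.3 * (1 + 1.855) = 1873.7365

1873.7365 nm


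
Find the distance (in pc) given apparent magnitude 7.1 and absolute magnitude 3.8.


d = 10^((m - M + 5)/5) = 10^((7.1 - 3.8 + 5)/5) = 45.7088

45.7088 pc


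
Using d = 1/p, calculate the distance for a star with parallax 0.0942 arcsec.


d = 1/p = 1/0.0942 = 10.6157

10.6157 pc


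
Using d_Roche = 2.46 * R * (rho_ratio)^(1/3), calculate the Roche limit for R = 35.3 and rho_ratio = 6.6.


d_Roche = 2.46 * 35.3 * 6.6^(1/3) = 162.8888

162.8888


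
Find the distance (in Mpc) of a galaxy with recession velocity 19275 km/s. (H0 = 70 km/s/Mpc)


d = v / H0 = 19275 / 70 = 275.3571

275.3571 Mpc


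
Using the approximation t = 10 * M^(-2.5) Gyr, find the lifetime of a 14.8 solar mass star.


t = 10 * M^(-2.5) = 10 * 14.8^(-2.5) = 0.0119

0.0119 Gyr


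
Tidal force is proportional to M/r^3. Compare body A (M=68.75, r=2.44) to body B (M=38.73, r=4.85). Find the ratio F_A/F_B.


Ratio = (M1/r1^3) / (M2/r2^3) = (68.75/2.44^3) / (38.73/4.85^3) = 13.9406

13.9406


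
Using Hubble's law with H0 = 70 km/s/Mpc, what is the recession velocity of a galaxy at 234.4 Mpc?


v = H0 * d = 70 * 234.4 = 16408.0

16408.0 km/s


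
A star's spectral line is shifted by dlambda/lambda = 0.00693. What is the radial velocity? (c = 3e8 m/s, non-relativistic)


v = (dlambda/lambda) * c = 0.00693 * 3e8 = 2.079e+06

2.079e+06 m/s


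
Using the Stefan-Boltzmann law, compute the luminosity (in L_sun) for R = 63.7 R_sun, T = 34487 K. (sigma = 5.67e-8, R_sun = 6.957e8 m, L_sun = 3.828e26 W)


R = 63.7 * 6.957e8 m = 4.431609e+10 m. L = 4*pi*R^2*sigma*T^4 = 4*pi*(4.431609e+10)^2 * 5.67e-8 * 34487^4 = 1.979417759e+33 W. L/L_sun = 1.979417759e+33 / 3.828e26 = 5.171e+06

5.171e+06 L_sun


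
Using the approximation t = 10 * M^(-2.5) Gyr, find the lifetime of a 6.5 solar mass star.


t = 10 * M^(-2.5) = 10 * 6.5^(-2.5) = 0.0928

0.0928 Gyr


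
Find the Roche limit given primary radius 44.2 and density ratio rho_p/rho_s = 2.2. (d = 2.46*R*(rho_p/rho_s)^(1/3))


d_Roche = 2.46 * 44.2 * 2.2^(1/3) = 141.4159

141.4159


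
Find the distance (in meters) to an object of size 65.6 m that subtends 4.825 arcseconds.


D = size / theta_rad, theta_rad = 4.825 * pi/(180*3600) = 2.339e-05, D = 2.804e+06

2.804e+06 m


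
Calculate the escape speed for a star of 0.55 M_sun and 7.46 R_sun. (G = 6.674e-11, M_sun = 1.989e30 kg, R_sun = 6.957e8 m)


M = 0.55 * 1.989e30 kg = 1.09395e+30 kg; R = 7.46 * 6.957e8 m = 5.189922e+09 m. v_esc = sqrt(2GM/R) = sqrt(2 * 6.674e-11 * 1.09395e+30 / 5.189922e+09) = 167736.0532

167736.0532 m/s


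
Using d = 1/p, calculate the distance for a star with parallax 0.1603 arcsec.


d = 1/p = 1/0.1603 = 6.2383

6.2383 pc


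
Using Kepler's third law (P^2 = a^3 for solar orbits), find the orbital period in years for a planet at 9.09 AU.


P = a^(3/2) = 9.09^1.5 = 27.406

27.406 years


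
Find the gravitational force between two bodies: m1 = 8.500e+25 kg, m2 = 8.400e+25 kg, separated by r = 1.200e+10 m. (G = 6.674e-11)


F = G*m1*m2/r^2 = 6.674e-11 * 8.500e+25 * 8.400e+25 / (1.200e+10)^2 = 6.674e-11 * 7.140e+51 / 1.440e+20 = 3.309e+21

3.309e+21 N


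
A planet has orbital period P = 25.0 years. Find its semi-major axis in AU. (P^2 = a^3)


a = P^(2/3) = 25.0^(2/3) = 8.5499

8.5499 AU


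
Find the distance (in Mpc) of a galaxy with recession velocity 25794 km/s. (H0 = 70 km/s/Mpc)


d = v / H0 = 25794 / 70 = 368.4857

368.4857 Mpc


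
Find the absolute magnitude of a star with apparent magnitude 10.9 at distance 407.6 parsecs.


M = m - 5*log10(d) + 5 = 10.9 - 5*log10(407.6) + 5 = 2.8488

2.8488


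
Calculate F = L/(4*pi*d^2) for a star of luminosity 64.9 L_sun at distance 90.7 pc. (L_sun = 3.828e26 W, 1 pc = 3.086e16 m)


F = L / (4*pi*d^2) = 2.484e+28 / (4*pi*(2.799e+18)^2) = 2.523e-10

2.523e-10 W/m^2


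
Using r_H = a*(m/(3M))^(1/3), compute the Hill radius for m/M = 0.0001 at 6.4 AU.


r_H = a * (m/3M)^(1/3) = 6.4 * (0.0001/3)^(1/3) = 0.206

0.206 AU


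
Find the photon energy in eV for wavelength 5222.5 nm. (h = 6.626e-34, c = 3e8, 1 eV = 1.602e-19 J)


E = hc/lambda = 6.626e-34 * 3e8 / 5.223e-06 = 3.806e-20 J = 0.2376 eV

0.2376 eV


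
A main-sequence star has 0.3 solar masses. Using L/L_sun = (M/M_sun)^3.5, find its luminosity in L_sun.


L/L_sun = (M/M_sun)^3.5 = 0.3^3.5 = 0.0148

0.0148 L_sun


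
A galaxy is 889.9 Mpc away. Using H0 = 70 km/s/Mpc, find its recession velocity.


v = H0 * d = 70 * 889.9 = 62293.0

62293.0 km/s


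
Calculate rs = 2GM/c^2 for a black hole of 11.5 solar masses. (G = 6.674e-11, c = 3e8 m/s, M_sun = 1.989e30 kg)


M = 11.5 * 1.989e30 kg = 2.28735e+31 kg. rs = 2GM/c^2 = 2 * 6.674e-11 * 2.28735e+31 / (3e8)^2 = 33923.942

33923.942 m


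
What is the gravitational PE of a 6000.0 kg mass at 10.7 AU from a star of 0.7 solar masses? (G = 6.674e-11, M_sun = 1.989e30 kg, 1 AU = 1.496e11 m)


M = 0.7 * 1.989e30 kg = 1.3923e+30 kg; r = 10.7 AU * 1.496e11 m/AU = 1.60072e+12 m. U = -GM*m/r = -(6.674e-11 * 1.3923e+30 * 6000.0) / 1.60072e+12 = -3.483e+11

-3.483e+11 J


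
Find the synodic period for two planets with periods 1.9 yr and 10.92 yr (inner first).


1/P_syn = |1/P1 - 1/P2| = |1/1.9 - 1/10.92| => P_syn = 2.3002

2.3002 years


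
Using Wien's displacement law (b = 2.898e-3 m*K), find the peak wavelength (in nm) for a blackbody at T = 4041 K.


lam_max = b / T = 2.898e-3 / 4041 = 7.171e-07 m = 717.1492 nm

717.1492 nm


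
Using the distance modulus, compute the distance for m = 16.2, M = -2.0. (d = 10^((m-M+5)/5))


d = 10^((m - M + 5)/5) = 10^((16.2 - -2.0 + 5)/5) = 43651.5832

43651.5832 pc


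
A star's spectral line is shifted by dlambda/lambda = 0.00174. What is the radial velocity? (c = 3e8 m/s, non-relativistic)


v = (dlambda/lambda) * c = 0.00174 * 3e8 = 522000.0

522000.0 m/s


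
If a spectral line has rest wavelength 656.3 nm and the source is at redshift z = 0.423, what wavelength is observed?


lam_obs = lam_emit * (1 + z) = 656.3 * (1 + 0.423) = 933.9149

933.9149 nm


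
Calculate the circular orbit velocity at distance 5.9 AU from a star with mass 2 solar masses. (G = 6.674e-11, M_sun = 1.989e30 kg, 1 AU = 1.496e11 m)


v = sqrt(GM/r) = sqrt(6.674e-11 * 3.978e+30 / 8.826e+11) = 17343.3779

17343.3779 m/s


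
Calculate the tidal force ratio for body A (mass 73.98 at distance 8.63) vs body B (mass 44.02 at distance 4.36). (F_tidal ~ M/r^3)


Ratio = (M1/r1^3) / (M2/r2^3) = (73.98/8.63^3) / (44.02/4.36^3) = 0.2167

0.2167


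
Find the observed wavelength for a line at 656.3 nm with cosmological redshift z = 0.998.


lam_obs = lam_emit * (1 + z) = 656.3 * (1 + 0.998) = 1311.2874

1311.2874 nm


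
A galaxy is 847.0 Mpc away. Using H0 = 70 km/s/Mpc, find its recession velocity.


v = H0 * d = 70 * 847.0 = 59290.0

59290.0 km/s


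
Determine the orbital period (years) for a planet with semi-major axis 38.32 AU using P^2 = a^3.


P = a^(3/2) = 38.32^1.5 = 237.2129

237.2129 years


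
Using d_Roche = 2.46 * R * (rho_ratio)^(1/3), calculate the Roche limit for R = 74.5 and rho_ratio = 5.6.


d_Roche = 2.46 * 74.5 * 5.6^(1/3) = 325.4523

325.4523


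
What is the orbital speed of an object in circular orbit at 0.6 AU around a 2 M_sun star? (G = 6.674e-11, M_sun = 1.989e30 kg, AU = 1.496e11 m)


v = sqrt(GM/r) = sqrt(6.674e-11 * 3.978e+30 / 8.976e+10) = 54385.6181

54385.6181 m/s


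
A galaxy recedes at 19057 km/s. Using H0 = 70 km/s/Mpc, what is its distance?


d = v / H0 = 19057 / 70 = 272.2429

272.2429 Mpc


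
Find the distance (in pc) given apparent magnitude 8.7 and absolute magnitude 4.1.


d = 10^((m - M + 5)/5) = 10^((8.7 - 4.1 + 5)/5) = 83.1764

83.1764 pc


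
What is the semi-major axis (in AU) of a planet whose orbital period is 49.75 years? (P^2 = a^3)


a = P^(2/3) = 49.75^(2/3) = 13.5268

13.5268 AU


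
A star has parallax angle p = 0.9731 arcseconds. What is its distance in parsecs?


d = 1/p = 1/0.9731 = 1.0276

1.0276 pc


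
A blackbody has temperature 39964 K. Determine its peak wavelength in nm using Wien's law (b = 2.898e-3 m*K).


lam_max = b / T = 2.898e-3 / 39964 = 7.252e-08 m = 72.5153 nm

72.5153 nm


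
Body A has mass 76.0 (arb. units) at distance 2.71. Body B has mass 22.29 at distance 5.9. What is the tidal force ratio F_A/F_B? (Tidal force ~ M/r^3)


Ratio = (M1/r1^3) / (M2/r2^3) = (76.0/2.71^3) / (22.29/5.9^3) = 35.1845

35.1845


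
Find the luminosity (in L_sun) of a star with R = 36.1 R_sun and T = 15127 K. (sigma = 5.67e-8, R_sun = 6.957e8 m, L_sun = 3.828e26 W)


R = 36.1 * 6.957e8 m = 2.511477e+10 m. L = 4*pi*R^2*sigma*T^4 = 4*pi*(2.511477e+10)^2 * 5.67e-8 * 15127^4 = 2.353220164e+31 W. L/L_sun = 2.353220164e+31 / 3.828e26 = 61473.881

61473.881 L_sun


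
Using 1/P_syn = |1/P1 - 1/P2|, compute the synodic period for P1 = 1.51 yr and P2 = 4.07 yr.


1/P_syn = |1/P1 - 1/P2| = |1/1.51 - 1/4.07| => P_syn = 2.4007

2.4007 years


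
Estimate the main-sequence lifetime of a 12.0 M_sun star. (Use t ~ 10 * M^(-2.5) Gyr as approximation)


t = 10 * M^(-2.5) = 10 * 12.0^(-2.5) = 0.02

0.02 Gyr


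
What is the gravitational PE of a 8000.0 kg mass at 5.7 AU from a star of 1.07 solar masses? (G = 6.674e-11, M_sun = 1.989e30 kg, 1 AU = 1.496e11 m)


M = 1.07 * 1.989e30 kg = 2.12823e+30 kg; r = 5.7 AU * 1.496e11 m/AU = 8.5272e+11 m. U = -GM*m/r = -(6.674e-11 * 2.12823e+30 * 8000.0) / 8.5272e+11 = -1.333e+12

-1.333e+12 J


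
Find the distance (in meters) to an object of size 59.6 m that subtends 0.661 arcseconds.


D = size / theta_rad, theta_rad = 0.661 * pi/(180*3600) = 3.205e-06, D = 1.860e+07

1.860e+07 m


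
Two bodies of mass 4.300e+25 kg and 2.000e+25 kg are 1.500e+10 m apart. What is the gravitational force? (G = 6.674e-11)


F = G*m1*m2/r^2 = 6.674e-11 * 4.300e+25 * 2.000e+25 / (1.500e+10)^2 = 6.674e-11 * 8.600e+50 / 2.250e+20 = 2.551e+20

2.551e+20 N


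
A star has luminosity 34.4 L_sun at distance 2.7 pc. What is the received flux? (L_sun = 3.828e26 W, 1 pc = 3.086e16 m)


F = L / (4*pi*d^2) = 1.317e+28 / (4*pi*(8.332e+16)^2) = 1.509e-07

1.509e-07 W/m^2


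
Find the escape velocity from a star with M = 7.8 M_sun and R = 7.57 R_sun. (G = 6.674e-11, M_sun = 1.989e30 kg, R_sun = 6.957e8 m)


M = 7.8 * 1.989e30 kg = 1.55142e+31 kg; R = 7.57 * 6.957e8 m = 5.266449e+09 m. v_esc = sqrt(2GM/R) = sqrt(2 * 6.674e-11 * 1.55142e+31 / 5.266449e+09) = 627066.8618

627066.8618 m/s


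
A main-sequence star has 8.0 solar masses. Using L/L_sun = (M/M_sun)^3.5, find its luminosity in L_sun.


L/L_sun = (M/M_sun)^3.5 = 8.0^3.5 = 1448.1547

1448.1547 L_sun


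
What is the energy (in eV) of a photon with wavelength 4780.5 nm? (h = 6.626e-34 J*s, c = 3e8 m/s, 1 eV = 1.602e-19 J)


E = hc/lambda = 6.626e-34 * 3e8 / 4.781e-06 = 4.158e-20 J = 0.2596 eV

0.2596 eV


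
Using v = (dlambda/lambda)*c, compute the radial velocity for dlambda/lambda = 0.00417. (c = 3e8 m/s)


v = (dlambda/lambda) * c = 0.00417 * 3e8 = 1.251e+06

1.251e+06 m/s


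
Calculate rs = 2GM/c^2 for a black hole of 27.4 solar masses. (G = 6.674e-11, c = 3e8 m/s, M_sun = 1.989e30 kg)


M = 27.4 * 1.989e30 kg = 5.44986e+31 kg. rs = 2GM/c^2 = 2 * 6.674e-11 * 5.44986e+31 / (3e8)^2 = 80827.4792

80827.4792 m


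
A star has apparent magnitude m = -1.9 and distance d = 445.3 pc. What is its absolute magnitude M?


M = m - 5*log10(d) + 5 = -1.9 - 5*log10(445.3) + 5 = -10.1433

-10.1433


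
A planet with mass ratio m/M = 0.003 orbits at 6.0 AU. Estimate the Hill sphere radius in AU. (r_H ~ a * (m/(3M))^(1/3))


r_H = a * (m/3M)^(1/3) = 6.0 * (0.003/3)^(1/3) = 0.6

0.6 AU


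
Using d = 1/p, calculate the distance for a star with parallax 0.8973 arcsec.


d = 1/p = 1/0.8973 = 1.1145

1.1145 pc


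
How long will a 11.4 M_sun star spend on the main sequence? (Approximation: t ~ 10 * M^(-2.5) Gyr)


t = 10 * M^(-2.5) = 10 * 11.4^(-2.5) = 0.0228

0.0228 Gyr


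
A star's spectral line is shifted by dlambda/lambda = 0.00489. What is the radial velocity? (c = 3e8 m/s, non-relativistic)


v = (dlambda/lambda) * c = 0.00489 * 3e8 = 1.467e+06

1.467e+06 m/s


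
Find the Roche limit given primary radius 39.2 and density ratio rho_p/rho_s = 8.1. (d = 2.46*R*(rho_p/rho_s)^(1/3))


d_Roche = 2.46 * 39.2 * 8.1^(1/3) = 193.6643

193.6643


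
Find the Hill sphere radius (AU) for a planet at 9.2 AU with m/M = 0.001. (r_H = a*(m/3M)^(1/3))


r_H = a * (m/3M)^(1/3) = 9.2 * (0.001/3)^(1/3) = 0.6379

0.6379 AU


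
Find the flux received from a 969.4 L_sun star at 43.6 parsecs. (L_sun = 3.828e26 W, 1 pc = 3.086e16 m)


F = L / (4*pi*d^2) = 3.711e+29 / (4*pi*(1.345e+18)^2) = 1.631e-08

1.631e-08 W/m^2


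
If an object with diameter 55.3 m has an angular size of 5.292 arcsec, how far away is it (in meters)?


D = size / theta_rad, theta_rad = 5.292 * pi/(180*3600) = 2.566e-05, D = 2.155e+06

2.155e+06 m


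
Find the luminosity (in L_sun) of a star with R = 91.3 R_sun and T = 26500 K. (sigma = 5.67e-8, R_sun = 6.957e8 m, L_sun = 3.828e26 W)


R = 91.3 * 6.957e8 m = 6.351741e+10 m. L = 4*pi*R^2*sigma*T^4 = 4*pi*(6.351741e+10)^2 * 5.67e-8 * 26500^4 = 1.417627014e+33 W. L/L_sun = 1.417627014e+33 / 3.828e26 = 3.703e+06

3.703e+06 L_sun


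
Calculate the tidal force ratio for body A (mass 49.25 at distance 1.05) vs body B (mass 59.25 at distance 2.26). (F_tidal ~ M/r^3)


Ratio = (M1/r1^3) / (M2/r2^3) = (49.25/1.05^3) / (59.25/2.26^3) = 8.2885

8.2885


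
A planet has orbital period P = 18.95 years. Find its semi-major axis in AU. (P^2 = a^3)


a = P^(2/3) = 18.95^(2/3) = 7.1079

7.1079 AU


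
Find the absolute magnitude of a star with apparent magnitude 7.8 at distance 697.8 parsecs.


M = m - 5*log10(d) + 5 = 7.8 - 5*log10(697.8) + 5 = -1.4187

-1.4187


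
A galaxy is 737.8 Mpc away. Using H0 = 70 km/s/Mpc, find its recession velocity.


v = H0 * d = 70 * 737.8 = 51646.0

51646.0 km/s


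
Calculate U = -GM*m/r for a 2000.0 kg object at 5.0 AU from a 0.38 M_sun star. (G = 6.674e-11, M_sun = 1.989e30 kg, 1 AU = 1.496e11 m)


M = 0.38 * 1.989e30 kg = 7.5582e+29 kg; r = 5.0 AU * 1.496e11 m/AU = 7.48e+11 m. U = -GM*m/r = -(6.674e-11 * 7.5582e+29 * 2000.0) / 7.48e+11 = -1.349e+11

-1.349e+11 J


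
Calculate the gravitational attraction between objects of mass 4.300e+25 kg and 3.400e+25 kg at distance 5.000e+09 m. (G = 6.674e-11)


F = G*m1*m2/r^2 = 6.674e-11 * 4.300e+25 * 3.400e+25 / (5.000e+09)^2 = 6.674e-11 * 1.462e+51 / 2.500e+19 = 3.903e+21

3.903e+21 N


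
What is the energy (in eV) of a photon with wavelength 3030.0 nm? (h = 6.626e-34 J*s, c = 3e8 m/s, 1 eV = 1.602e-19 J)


E = hc/lambda = 6.626e-34 * 3e8 / 3.030e-06 = 6.560e-20 J = 0.4095 eV

0.4095 eV


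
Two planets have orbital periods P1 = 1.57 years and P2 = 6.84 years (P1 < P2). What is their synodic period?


1/P_syn = |1/P1 - 1/P2| = |1/1.57 - 1/6.84| => P_syn = 2.0377

2.0377 years


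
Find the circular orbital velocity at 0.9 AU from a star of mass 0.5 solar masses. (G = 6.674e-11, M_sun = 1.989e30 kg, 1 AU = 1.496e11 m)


v = sqrt(GM/r) = sqrt(6.674e-11 * 9.945e+29 / 1.346e+11) = 22202.8356

22202.8356 m/s


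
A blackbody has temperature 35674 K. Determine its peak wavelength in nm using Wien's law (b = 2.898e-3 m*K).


lam_max = b / T = 2.898e-3 / 35674 = 8.124e-08 m = 81.2356 nm

81.2356 nm


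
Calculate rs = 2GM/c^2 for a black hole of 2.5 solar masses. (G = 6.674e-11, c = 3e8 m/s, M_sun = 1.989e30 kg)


M = 2.5 * 1.989e30 kg = 4.9725e+30 kg. rs = 2GM/c^2 = 2 * 6.674e-11 * 4.9725e+30 / (3e8)^2 = 7374.77

7374.77 m


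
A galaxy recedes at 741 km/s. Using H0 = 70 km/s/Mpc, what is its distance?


d = v / H0 = 741 / 70 = 10.5857

10.5857 Mpc


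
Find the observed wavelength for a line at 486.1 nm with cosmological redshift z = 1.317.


lam_obs = lam_emit * (1 + z) = 486.1 * (1 + 1.317) = 1126.2937

1126.2937 nm


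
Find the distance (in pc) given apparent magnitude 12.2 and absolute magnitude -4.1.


d = 10^((m - M + 5)/5) = 10^((12.2 - -4.1 + 5)/5) = 18197.0086

18197.0086 pc


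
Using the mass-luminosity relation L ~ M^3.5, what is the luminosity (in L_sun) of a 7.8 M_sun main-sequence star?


L/L_sun = (M/M_sun)^3.5 = 7.8^3.5 = 1325.3516

1325.3516 L_sun


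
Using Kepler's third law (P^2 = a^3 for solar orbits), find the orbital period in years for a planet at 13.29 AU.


P = a^(3/2) = 13.29^1.5 = 48.4493

48.4493 years


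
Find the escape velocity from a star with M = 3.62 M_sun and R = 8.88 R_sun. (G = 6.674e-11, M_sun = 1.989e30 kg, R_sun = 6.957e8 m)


M = 3.62 * 1.989e30 kg = 7.20018e+30 kg; R = 8.88 * 6.957e8 m = 6.177816e+09 m. v_esc = sqrt(2GM/R) = sqrt(2 * 6.674e-11 * 7.20018e+30 / 6.177816e+09) = 394423.0538

394423.0538 m/s


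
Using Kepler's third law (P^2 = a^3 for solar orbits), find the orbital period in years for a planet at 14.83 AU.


P = a^(3/2) = 14.83^1.5 = 57.1099

57.1099 years


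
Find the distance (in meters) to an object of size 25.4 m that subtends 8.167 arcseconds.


D = size / theta_rad, theta_rad = 8.167 * pi/(180*3600) = 3.959e-05, D = 641499.4586

641499.4586 m


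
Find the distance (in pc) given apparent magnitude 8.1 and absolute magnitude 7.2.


d = 10^((m - M + 5)/5) = 10^((8.1 - 7.2 + 5)/5) = 15.1356

15.1356 pc


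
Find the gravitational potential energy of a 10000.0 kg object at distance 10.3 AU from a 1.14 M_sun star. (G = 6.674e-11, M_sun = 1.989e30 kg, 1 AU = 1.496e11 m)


M = 1.14 * 1.989e30 kg = 2.26746e+30 kg; r = 10.3 AU * 1.496e11 m/AU = 1.54088e+12 m. U = -GM*m/r = -(6.674e-11 * 2.26746e+30 * 10000.0) / 1.54088e+12 = -9.821e+11

-9.821e+11 J


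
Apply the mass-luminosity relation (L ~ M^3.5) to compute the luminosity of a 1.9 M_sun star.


L/L_sun = (M/M_sun)^3.5 = 1.9^3.5 = 9.4545

9.4545 L_sun


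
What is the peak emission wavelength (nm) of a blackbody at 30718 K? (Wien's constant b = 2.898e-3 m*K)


lam_max = b / T = 2.898e-3 / 30718 = 9.434e-08 m = 94.3421 nm

94.3421 nm


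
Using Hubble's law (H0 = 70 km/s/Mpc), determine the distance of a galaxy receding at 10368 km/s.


d = v / H0 = 10368 / 70 = 148.1143

148.1143 Mpc


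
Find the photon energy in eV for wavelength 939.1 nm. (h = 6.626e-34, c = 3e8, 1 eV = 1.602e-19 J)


E = hc/lambda = 6.626e-34 * 3e8 / 9.391e-07 = 2.117e-19 J = 1.3213 eV

1.3213 eV


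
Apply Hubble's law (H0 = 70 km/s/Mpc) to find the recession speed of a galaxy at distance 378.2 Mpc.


v = H0 * d = 70 * 378.2 = 26474.0

26474.0 km/s


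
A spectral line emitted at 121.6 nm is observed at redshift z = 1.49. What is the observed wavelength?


lam_obs = lam_emit * (1 + z) = 121.6 * (1 + 1.49) = 302.784

302.784 nm


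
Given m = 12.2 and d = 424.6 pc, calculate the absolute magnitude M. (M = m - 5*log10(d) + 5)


M = m - 5*log10(d) + 5 = 12.2 - 5*log10(424.6) + 5 = 4.0601

4.0601


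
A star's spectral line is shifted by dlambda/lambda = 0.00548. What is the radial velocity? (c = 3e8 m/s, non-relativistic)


v = (dlambda/lambda) * c = 0.00548 * 3e8 = 1.644e+06

1.644e+06 m/s


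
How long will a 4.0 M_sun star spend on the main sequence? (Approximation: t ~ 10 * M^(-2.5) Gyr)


t = 10 * M^(-2.5) = 10 * 4.0^(-2.5) = 0.3125

0.3125 Gyr


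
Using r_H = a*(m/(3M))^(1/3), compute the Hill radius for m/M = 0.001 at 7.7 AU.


r_H = a * (m/3M)^(1/3) = 7.7 * (0.001/3)^(1/3) = 0.5339

0.5339 AU


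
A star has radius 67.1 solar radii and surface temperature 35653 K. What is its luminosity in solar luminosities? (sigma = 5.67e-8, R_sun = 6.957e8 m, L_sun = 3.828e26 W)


R = 67.1 * 6.957e8 m = 4.668147e+10 m. L = 4*pi*R^2*sigma*T^4 = 4*pi*(4.668147e+10)^2 * 5.67e-8 * 35653^4 = 2.508801419e+33 W. L/L_sun = 2.508801419e+33 / 3.828e26 = 6.554e+06

6.554e+06 L_sun


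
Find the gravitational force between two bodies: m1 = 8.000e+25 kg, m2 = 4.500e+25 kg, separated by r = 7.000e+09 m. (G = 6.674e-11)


F = G*m1*m2/r^2 = 6.674e-11 * 8.000e+25 * 4.500e+25 / (7.000e+09)^2 = 6.674e-11 * 3.600e+51 / 4.900e+19 = 4.903e+21

4.903e+21 N


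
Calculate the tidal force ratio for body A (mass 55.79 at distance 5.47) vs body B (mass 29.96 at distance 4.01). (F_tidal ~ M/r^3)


Ratio = (M1/r1^3) / (M2/r2^3) = (55.79/5.47^3) / (29.96/4.01^3) = 0.7336

0.7336


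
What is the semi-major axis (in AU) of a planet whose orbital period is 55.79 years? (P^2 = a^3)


a = P^(2/3) = 55.79^(2/3) = 14.6006

14.6006 AU


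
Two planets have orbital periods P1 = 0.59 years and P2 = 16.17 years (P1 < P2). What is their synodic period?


1/P_syn = |1/P1 - 1/P2| = |1/0.59 - 1/16.17| => P_syn = 0.6123

0.6123 years


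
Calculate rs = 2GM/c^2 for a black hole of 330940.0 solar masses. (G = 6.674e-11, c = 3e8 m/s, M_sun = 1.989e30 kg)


M = 330940.0 * 1.989e30 kg = 6.5823966e+35 kg. rs = 2GM/c^2 = 2 * 6.674e-11 * 6.5823966e+35 / (3e8)^2 = 9.762e+08

9.762e+08 m


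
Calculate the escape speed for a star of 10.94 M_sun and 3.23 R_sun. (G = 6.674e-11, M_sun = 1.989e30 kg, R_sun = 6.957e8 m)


M = 10.94 * 1.989e30 kg = 2.175966e+31 kg; R = 3.23 * 6.957e8 m = 2.247111e+09 m. v_esc = sqrt(2GM/R) = sqrt(2 * 6.674e-11 * 2.175966e+31 / 2.247111e+09) = 1.137e+06

1.137e+06 m/s


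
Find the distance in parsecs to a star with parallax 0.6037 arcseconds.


d = 1/p = 1/0.6037 = 1.6565

1.6565 pc


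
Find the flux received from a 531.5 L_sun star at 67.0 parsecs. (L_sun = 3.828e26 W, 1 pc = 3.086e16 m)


F = L / (4*pi*d^2) = 2.035e+29 / (4*pi*(2.068e+18)^2) = 3.787e-09

3.787e-09 W/m^2


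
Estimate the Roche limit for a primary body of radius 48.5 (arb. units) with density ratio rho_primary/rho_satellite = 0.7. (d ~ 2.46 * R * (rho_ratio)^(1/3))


d_Roche = 2.46 * 48.5 * 0.7^(1/3) = 105.9358

105.9358


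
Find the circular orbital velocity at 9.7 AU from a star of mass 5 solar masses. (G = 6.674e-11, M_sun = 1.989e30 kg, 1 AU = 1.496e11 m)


v = sqrt(GM/r) = sqrt(6.674e-11 * 9.945e+30 / 1.451e+12) = 21386.7026

21386.7026 m/s


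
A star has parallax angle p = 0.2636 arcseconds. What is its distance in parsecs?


d = 1/p = 1/0.2636 = 3.7936

3.7936 pc


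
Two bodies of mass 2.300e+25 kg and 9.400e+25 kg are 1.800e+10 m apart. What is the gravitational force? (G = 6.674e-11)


F = G*m1*m2/r^2 = 6.674e-11 * 2.300e+25 * 9.400e+25 / (1.800e+10)^2 = 6.674e-11 * 2.162e+51 / 3.240e+20 = 4.453e+20

4.453e+20 N


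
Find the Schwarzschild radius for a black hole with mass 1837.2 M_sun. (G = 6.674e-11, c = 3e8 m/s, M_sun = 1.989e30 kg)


M = 1837.2 * 1.989e30 kg = 3.6541908e+33 kg. rs = 2GM/c^2 = 2 * 6.674e-11 * 3.6541908e+33 / (3e8)^2 = 5.420e+06

5.420e+06 m


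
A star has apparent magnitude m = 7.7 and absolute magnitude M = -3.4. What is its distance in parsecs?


d = 10^((m - M + 5)/5) = 10^((7.7 - -3.4 + 5)/5) = 1659.5869

1659.5869 pc


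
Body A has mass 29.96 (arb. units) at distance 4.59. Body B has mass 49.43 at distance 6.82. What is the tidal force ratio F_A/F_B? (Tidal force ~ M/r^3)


Ratio = (M1/r1^3) / (M2/r2^3) = (29.96/4.59^3) / (49.43/6.82^3) = 1.9882

1.9882


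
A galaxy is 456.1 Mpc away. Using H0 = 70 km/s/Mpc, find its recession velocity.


v = H0 * d = 70 * 456.1 = 31927.0

31927.0 km/s


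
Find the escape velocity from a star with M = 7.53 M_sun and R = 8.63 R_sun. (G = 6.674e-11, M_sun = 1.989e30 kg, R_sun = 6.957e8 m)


M = 7.53 * 1.989e30 kg = 1.497717e+31 kg; R = 8.63 * 6.957e8 m = 6.003891e+09 m. v_esc = sqrt(2GM/R) = sqrt(2 * 6.674e-11 * 1.497717e+31 / 6.003891e+09) = 577040.8768

577040.8768 m/s


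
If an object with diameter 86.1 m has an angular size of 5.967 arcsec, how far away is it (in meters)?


D = size / theta_rad, theta_rad = 5.967 * pi/(180*3600) = 2.893e-05, D = 2.976e+06

2.976e+06 m


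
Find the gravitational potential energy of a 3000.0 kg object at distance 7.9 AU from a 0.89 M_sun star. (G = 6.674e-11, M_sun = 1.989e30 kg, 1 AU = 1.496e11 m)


M = 0.89 * 1.989e30 kg = 1.77021e+30 kg; r = 7.9 AU * 1.496e11 m/AU = 1.18184e+12 m. U = -GM*m/r = -(6.674e-11 * 1.77021e+30 * 3000.0) / 1.18184e+12 = -2.999e+11

-2.999e+11 J


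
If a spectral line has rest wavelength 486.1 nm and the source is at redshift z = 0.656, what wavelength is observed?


lam_obs = lam_emit * (1 + z) = 486.1 * (1 + 0.656) = 804.9816

804.9816 nm


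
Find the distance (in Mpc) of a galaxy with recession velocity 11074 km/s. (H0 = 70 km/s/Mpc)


d = v / H0 = 11074 / 70 = 158.2

158.2 Mpc


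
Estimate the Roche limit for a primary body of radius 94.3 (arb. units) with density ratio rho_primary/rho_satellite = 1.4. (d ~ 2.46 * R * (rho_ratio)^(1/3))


d_Roche = 2.46 * 94.3 * 1.4^(1/3) = 259.5112

259.5112


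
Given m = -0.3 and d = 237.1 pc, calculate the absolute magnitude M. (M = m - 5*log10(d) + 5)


M = m - 5*log10(d) + 5 = -0.3 - 5*log10(237.1) + 5 = -7.1747

-7.1747


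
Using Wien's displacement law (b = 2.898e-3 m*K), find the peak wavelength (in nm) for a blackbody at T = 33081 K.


lam_max = b / T = 2.898e-3 / 33081 = 8.760e-08 m = 87.6032 nm

87.6032 nm


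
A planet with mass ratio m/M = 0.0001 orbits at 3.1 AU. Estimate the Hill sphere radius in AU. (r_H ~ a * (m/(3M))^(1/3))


r_H = a * (m/3M)^(1/3) = 3.1 * (0.0001/3)^(1/3) = 0.0998

0.0998 AU


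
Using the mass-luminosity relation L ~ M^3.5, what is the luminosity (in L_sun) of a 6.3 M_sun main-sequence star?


L/L_sun = (M/M_sun)^3.5 = 6.3^3.5 = 627.613

627.613 L_sun


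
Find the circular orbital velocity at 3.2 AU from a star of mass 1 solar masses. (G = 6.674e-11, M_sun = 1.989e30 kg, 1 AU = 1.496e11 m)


v = sqrt(GM/r) = sqrt(6.674e-11 * 1.989e+30 / 4.787e+11) = 16652.1267

16652.1267 m/s


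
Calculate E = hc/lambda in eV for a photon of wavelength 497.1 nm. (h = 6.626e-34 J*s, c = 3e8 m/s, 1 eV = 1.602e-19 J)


E = hc/lambda = 6.626e-34 * 3e8 / 4.971e-07 = 3.999e-19 J = 2.4961 eV

2.4961 eV


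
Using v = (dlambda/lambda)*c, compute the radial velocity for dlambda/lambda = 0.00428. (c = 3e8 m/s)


v = (dlambda/lambda) * c = 0.00428 * 3e8 = 1.284e+06

1.284e+06 m/s


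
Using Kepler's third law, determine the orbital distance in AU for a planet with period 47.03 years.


a = P^(2/3) = 47.03^(2/3) = 13.0292

13.0292 AU


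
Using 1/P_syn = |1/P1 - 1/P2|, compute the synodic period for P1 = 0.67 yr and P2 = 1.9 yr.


1/P_syn = |1/P1 - 1/P2| = |1/0.67 - 1/1.9| => P_syn = 1.035

1.035 years


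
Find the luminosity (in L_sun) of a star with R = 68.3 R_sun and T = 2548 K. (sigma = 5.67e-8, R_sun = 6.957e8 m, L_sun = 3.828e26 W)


R = 68.3 * 6.957e8 m = 4.751631e+10 m. L = 4*pi*R^2*sigma*T^4 = 4*pi*(4.751631e+10)^2 * 5.67e-8 * 2548^4 = 6.780723442e+28 W. L/L_sun = 6.780723442e+28 / 3.828e26 = 177.1349

177.1349 L_sun


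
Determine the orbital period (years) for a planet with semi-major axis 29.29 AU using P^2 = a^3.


P = a^(3/2) = 29.29^1.5 = 158.5182

158.5182 years


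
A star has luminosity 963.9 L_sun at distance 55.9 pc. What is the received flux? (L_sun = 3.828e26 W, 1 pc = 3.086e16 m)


F = L / (4*pi*d^2) = 3.690e+29 / (4*pi*(1.725e+18)^2) = 9.867e-09

9.867e-09 W/m^2


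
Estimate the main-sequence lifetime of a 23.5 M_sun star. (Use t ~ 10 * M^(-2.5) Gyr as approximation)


t = 10 * M^(-2.5) = 10 * 23.5^(-2.5) = 0.0037

0.0037 Gyr


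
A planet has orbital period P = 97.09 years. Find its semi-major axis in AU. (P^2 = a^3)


a = P^(2/3) = 97.09^(2/3) = 21.1243

21.1243 AU


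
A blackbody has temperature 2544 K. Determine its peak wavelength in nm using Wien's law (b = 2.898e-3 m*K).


lam_max = b / T = 2.898e-3 / 2544 = 1.139e-06 m = 1139.1509 nm

1139.1509 nm


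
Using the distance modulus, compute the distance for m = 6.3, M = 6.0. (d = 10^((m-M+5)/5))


d = 10^((m - M + 5)/5) = 10^((6.3 - 6.0 + 5)/5) = 11.4815

11.4815 pc


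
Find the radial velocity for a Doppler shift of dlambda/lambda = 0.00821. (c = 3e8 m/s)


v = (dlambda/lambda) * c = 0.00821 * 3e8 = 2.463e+06

2.463e+06 m/s


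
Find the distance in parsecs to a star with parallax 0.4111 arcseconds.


d = 1/p = 1/0.4111 = 2.4325

2.4325 pc


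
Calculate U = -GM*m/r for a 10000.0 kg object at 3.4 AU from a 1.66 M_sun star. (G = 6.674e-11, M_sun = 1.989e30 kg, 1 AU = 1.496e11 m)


M = 1.66 * 1.989e30 kg = 3.30174e+30 kg; r = 3.4 AU * 1.496e11 m/AU = 5.0864e+11 m. U = -GM*m/r = -(6.674e-11 * 3.30174e+30 * 10000.0) / 5.0864e+11 = -4.332e+12

-4.332e+12 J


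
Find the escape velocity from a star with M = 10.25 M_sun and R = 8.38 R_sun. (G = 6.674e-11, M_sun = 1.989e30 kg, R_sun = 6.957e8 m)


M = 10.25 * 1.989e30 kg = 2.038725e+31 kg; R = 8.38 * 6.957e8 m = 5.829966e+09 m. v_esc = sqrt(2GM/R) = sqrt(2 * 6.674e-11 * 2.038725e+31 / 5.829966e+09) = 683210.3113

683210.3113 m/s


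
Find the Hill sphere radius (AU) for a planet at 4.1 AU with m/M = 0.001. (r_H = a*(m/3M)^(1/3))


r_H = a * (m/3M)^(1/3) = 4.1 * (0.001/3)^(1/3) = 0.2843

0.2843 AU


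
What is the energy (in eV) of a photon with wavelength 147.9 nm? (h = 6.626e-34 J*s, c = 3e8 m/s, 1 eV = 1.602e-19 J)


E = hc/lambda = 6.626e-34 * 3e8 / 1.479e-07 = 1.344e-18 J = 8.3896 eV

8.3896 eV


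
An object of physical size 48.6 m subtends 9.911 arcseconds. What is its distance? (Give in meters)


D = size / theta_rad, theta_rad = 9.911 * pi/(180*3600) = 4.805e-05, D = 1.011e+06

1.011e+06 m


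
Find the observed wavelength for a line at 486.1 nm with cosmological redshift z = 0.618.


lam_obs = lam_emit * (1 + z) = 486.1 * (1 + 0.618) = 786.5098

786.5098 nm


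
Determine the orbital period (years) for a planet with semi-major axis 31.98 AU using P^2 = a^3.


P = a^(3/2) = 31.98^1.5 = 180.8497

180.8497 years


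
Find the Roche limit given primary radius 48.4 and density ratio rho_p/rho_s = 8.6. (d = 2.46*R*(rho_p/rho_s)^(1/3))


d_Roche = 2.46 * 48.4 * 8.6^(1/3) = 243.9383

243.9383


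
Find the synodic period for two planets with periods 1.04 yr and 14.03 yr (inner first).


1/P_syn = |1/P1 - 1/P2| = |1/1.04 - 1/14.03| => P_syn = 1.1233

1.1233 years


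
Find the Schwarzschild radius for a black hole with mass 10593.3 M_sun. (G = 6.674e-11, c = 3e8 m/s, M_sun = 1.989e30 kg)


M = 10593.3 * 1.989e30 kg = 2.10700737e+34 kg. rs = 2GM/c^2 = 2 * 6.674e-11 * 2.10700737e+34 / (3e8)^2 = 3.125e+07

3.125e+07 m


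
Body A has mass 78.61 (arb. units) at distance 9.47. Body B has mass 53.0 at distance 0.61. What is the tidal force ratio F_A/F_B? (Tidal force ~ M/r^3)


Ratio = (M1/r1^3) / (M2/r2^3) = (78.61/9.47^3) / (53.0/0.61^3) = 3.964e-04

3.964e-04


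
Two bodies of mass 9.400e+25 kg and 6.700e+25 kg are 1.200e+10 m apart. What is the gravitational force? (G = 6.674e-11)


F = G*m1*m2/r^2 = 6.674e-11 * 9.400e+25 * 6.700e+25 / (1.200e+10)^2 = 6.674e-11 * 6.298e+51 / 1.440e+20 = 2.919e+21

2.919e+21 N


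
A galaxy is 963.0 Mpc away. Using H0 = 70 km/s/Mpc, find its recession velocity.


v = H0 * d = 70 * 963.0 = 67410.0

67410.0 km/s


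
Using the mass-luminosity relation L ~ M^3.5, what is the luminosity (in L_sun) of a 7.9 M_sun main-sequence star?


L/L_sun = (M/M_sun)^3.5 = 7.9^3.5 = 1385.7817

1385.7817 L_sun


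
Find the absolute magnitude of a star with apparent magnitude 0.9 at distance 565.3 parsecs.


M = m - 5*log10(d) + 5 = 0.9 - 5*log10(565.3) + 5 = -7.8614

-7.8614


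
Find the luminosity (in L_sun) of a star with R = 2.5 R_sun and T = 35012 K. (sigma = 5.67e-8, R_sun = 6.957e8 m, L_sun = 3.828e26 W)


R = 2.5 * 6.957e8 m = 1.73925e+09 m. L = 4*pi*R^2*sigma*T^4 = 4*pi*(1.73925e+09)^2 * 5.67e-8 * 35012^4 = 3.238803696e+30 W. L/L_sun = 3.238803696e+30 / 3.828e26 = 8460.8247

8460.8247 L_sun


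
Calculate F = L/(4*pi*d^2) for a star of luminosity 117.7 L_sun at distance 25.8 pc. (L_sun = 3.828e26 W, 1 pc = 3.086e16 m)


F = L / (4*pi*d^2) = 4.506e+28 / (4*pi*(7.962e+17)^2) = 5.656e-09

5.656e-09 W/m^2


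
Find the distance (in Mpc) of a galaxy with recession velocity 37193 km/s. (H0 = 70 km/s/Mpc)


d = v / H0 = 37193 / 70 = 531.3286

531.3286 Mpc


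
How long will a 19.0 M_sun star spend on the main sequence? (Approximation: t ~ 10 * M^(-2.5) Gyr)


t = 10 * M^(-2.5) = 10 * 19.0^(-2.5) = 0.0064

0.0064 Gyr
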